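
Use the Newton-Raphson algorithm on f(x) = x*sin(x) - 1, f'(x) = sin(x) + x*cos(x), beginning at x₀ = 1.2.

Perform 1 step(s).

f(x) = x*sin(x) - 1
f'(x) = sin(x) + x*cos(x)
x₀ = 1.2

Newton-Raphson formula: x_{n+1} = x_n - f(x_n)/f'(x_n)

Iteration 1:
  f(1.200000) = 0.118447
  f'(1.200000) = 1.366868
  x_1 = 1.200000 - 0.118447/1.366868 = 1.113344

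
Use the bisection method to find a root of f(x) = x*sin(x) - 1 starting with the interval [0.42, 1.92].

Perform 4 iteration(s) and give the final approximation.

f(x) = x*sin(x) - 1
Initial interval: [0.42, 1.92]

Iteration 1:
  c_1 = (0.420000 + 1.920000)/2 = 1.170000
  f(c_1) = f(1.170000) = 0.077278
  f(a) × f(c) < 0, new interval: [0.420000, 1.170000]
Iteration 2:
  c_2 = (0.420000 + 1.170000)/2 = 0.795000
  f(c_2) = f(0.795000) = -0.432478
  f(a) × f(c) ≥ 0, new interval: [0.795000, 1.170000]
Iteration 3:
  c_3 = (0.795000 + 1.170000)/2 = 0.982500
  f(c_3) = f(0.982500) = -0.182671
  f(a) × f(c) ≥ 0, new interval: [0.982500, 1.170000]
Iteration 4:
  c_4 = (0.982500 + 1.170000)/2 = 1.076250
  f(c_4) = f(1.076250) = -0.052702
  f(a) × f(c) ≥ 0, new interval: [1.076250, 1.170000]

After 4 iteration(s), the approximation is c_4 = 1.076250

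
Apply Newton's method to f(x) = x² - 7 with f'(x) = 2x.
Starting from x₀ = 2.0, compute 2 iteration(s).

f(x) = x² - 7
f'(x) = 2x
x₀ = 2.0

Newton-Raphson formula: x_{n+1} = x_n - f(x_n)/f'(x_n)

Iteration 1:
  f(2.000000) = -3.000000
  f'(2.000000) = 4.000000
  x_1 = 2.000000 - (-3.000000)/4.000000 = 2.750000
Iteration 2:
  f(2.750000) = 0.562500
  f'(2.750000) = 5.500000
  x_2 = 2.750000 - 0.562500/5.500000 = 2.647727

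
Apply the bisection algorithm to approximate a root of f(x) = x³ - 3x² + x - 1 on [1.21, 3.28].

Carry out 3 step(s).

f(x) = x³ - 3x² + x - 1
Initial interval: [1.21, 3.28]

Iteration 1:
  c_1 = (1.210000 + 3.280000)/2 = 2.245000
  f(c_1) = f(2.245000) = -2.560219
  f(a) × f(c) ≥ 0, new interval: [2.245000, 3.280000]
Iteration 2:
  c_2 = (2.245000 + 3.280000)/2 = 2.762500
  f(c_2) = f(2.762500) = -0.049959
  f(a) × f(c) ≥ 0, new interval: [2.762500, 3.280000]
Iteration 3:
  c_3 = (2.762500 + 3.280000)/2 = 3.021250
  f(c_3) = f(3.021250) = 2.215219
  f(a) × f(c) < 0, new interval: [2.762500, 3.021250]

After 3 iteration(s), the approximation is c_3 = 3.021250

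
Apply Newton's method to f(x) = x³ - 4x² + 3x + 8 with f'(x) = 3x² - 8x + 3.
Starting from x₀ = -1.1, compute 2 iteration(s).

f(x) = x³ - 4x² + 3x + 8
f'(x) = 3x² - 8x + 3
x₀ = -1.1

Newton-Raphson formula: x_{n+1} = x_n - f(x_n)/f'(x_n)

Iteration 1:
  f(-1.100000) = -1.471000
  f'(-1.100000) = 15.430000
  x_1 = -1.100000 - (-1.471000)/15.430000 = -1.004666
Iteration 2:
  f(-1.004666) = -0.065480
  f'(-1.004666) = 14.065393
  x_2 = -1.004666 - (-0.065480)/14.065393 = -1.000011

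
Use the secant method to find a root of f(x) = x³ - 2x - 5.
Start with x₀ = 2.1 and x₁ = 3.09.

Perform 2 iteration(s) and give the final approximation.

f(x) = x³ - 2x - 5
x₀ = 2.1, x₁ = 3.09

Secant formula: x_{n+1} = x_n - f(x_n)(x_n - x_{n-1})/(f(x_n) - f(x_{n-1}))

Iteration 1:
  f(2.100000) = 0.061000
  f(3.090000) = 18.323629
  x_2 = 3.090000 - 18.323629×(3.090000 - 2.100000)/(18.323629 - 0.061000)
       = 2.096693
Iteration 2:
  f(3.090000) = 18.323629
  f(2.096693) = 0.023934
  x_3 = 2.096693 - 0.023934×(2.096693 - 3.090000)/(0.023934 - 18.323629)
       = 2.095394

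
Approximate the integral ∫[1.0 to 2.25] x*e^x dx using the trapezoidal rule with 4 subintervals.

f(x) = x*e^x
a = 1.0, b = 2.25, n = 4
h = (b - a)/n = 0.312500

Trapezoidal rule: (h/2)[f(x₀) + 2f(x₁) + 2f(x₂) + ... + f(xₙ)]

x_0 = 1.0000, f(x_0) = 2.718282, coefficient = 1
x_1 = 1.3125, f(x_1) = 4.876529, coefficient = 2
x_2 = 1.6250, f(x_2) = 8.252431, coefficient = 2
x_3 = 1.9375, f(x_3) = 13.448916, coefficient = 2
x_4 = 2.2500, f(x_4) = 21.347406, coefficient = 1

I ≈ (0.312500/2) × 77.221439 = 12.065850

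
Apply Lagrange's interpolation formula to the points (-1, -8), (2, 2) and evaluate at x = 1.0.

Lagrange interpolation formula:
P(x) = Σ yᵢ × Lᵢ(x)
where Lᵢ(x) = Π_{j≠i} (x - xⱼ)/(xᵢ - xⱼ)

L_0(1.0) = (1.0 - 2)/(-1 - 2) = 0.333333
L_1(1.0) = (1.0 - (-1))/(2 - (-1)) = 0.666667

P(1.0) = (-8)×L_0(1.0) + 2×L_1(1.0)
P(1.0) = -1.333333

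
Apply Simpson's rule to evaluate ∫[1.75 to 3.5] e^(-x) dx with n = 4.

f(x) = e^(-x)
a = 1.75, b = 3.5, n = 4
h = (b - a)/n = 0.437500

Simpson's rule: (h/3)[f(x₀) + 4f(x₁) + 2f(x₂) + ... + f(xₙ)]

x_0 = 1.7500, f(x_0) = 0.173774, coefficient = 1
x_1 = 2.1875, f(x_1) = 0.112197, coefficient = 4
x_2 = 2.6250, f(x_2) = 0.072440, coefficient = 2
x_3 = 3.0625, f(x_3) = 0.046771, coefficient = 4
x_4 = 3.5000, f(x_4) = 0.030197, coefficient = 1

I ≈ (0.437500/3) × 0.984721 = 0.143605
Exact value: 0.143577
Error: 0.000029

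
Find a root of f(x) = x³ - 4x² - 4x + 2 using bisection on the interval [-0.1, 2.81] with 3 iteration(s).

f(x) = x³ - 4x² - 4x + 2
Initial interval: [-0.1, 2.81]

Iteration 1:
  c_1 = (-0.100000 + 2.810000)/2 = 1.355000
  f(c_1) = f(1.355000) = -8.276286
  f(a) × f(c) < 0, new interval: [-0.100000, 1.355000]
Iteration 2:
  c_2 = (-0.100000 + 1.355000)/2 = 0.627500
  f(c_2) = f(0.627500) = -1.837943
  f(a) × f(c) < 0, new interval: [-0.100000, 0.627500]
Iteration 3:
  c_3 = (-0.100000 + 0.627500)/2 = 0.263750
  f(c_3) = f(0.263750) = 0.685091
  f(a) × f(c) ≥ 0, new interval: [0.263750, 0.627500]

After 3 iteration(s), the approximation is c_3 = 0.263750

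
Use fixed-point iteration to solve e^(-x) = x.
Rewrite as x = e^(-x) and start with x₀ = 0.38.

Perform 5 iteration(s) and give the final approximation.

Equation: e^(-x) = x
Fixed-point form: x = e^(-x)
x₀ = 0.38

x_1 = g(0.380000) = 0.683861
x_2 = g(0.683861) = 0.504665
x_3 = g(0.504665) = 0.603708
x_4 = g(0.603708) = 0.546780
x_5 = g(0.546780) = 0.578810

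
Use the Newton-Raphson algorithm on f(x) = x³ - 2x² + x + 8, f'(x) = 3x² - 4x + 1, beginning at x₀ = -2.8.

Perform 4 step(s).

f(x) = x³ - 2x² + x + 8
f'(x) = 3x² - 4x + 1
x₀ = -2.8

Newton-Raphson formula: x_{n+1} = x_n - f(x_n)/f'(x_n)

Iteration 1:
  f(-2.800000) = -32.432000
  f'(-2.800000) = 35.720000
  x_1 = -2.800000 - (-32.432000)/35.720000 = -1.892049
Iteration 2:
  f(-1.892049) = -7.825004
  f'(-1.892049) = 19.307748
  x_2 = -1.892049 - (-7.825004)/19.307748 = -1.486771
Iteration 3:
  f(-1.486771) = -1.194242
  f'(-1.486771) = 13.578553
  x_3 = -1.486771 - (-1.194242)/13.578553 = -1.398821
Iteration 4:
  f(-1.398821) = -0.049292
  f'(-1.398821) = 12.465382
  x_4 = -1.398821 - (-0.049292)/12.465382 = -1.394866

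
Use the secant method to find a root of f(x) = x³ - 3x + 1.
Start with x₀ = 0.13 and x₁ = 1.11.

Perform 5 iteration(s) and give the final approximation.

f(x) = x³ - 3x + 1
x₀ = 0.13, x₁ = 1.11

Secant formula: x_{n+1} = x_n - f(x_n)(x_n - x_{n-1})/(f(x_n) - f(x_{n-1}))

Iteration 1:
  f(0.130000) = 0.612197
  f(1.110000) = -0.962369
  x_2 = 1.110000 - (-0.962369)×(1.110000 - 0.130000)/(-0.962369 - 0.612197)
       = 0.511028
Iteration 2:
  f(1.110000) = -0.962369
  f(0.511028) = -0.399628
  x_3 = 0.511028 - (-0.399628)×(0.511028 - 1.110000)/(-0.399628 - (-0.962369))
       = 0.085669
Iteration 3:
  f(0.511028) = -0.399628
  f(0.085669) = 0.743620
  x_4 = 0.085669 - 0.743620×(0.085669 - 0.511028)/(0.743620 - (-0.399628))
       = 0.362342
Iteration 4:
  f(0.085669) = 0.743620
  f(0.362342) = -0.039452
  x_5 = 0.362342 - (-0.039452)×(0.362342 - 0.085669)/(-0.039452 - 0.743620)
       = 0.348402
Iteration 5:
  f(0.362342) = -0.039452
  f(0.348402) = -0.002917
  x_6 = 0.348402 - (-0.002917)×(0.348402 - 0.362342)/(-0.002917 - (-0.039452))
       = 0.347290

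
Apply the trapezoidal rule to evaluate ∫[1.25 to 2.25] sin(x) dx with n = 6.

f(x) = sin(x)
a = 1.25, b = 2.25, n = 6
h = (b - a)/n = 0.166667

Trapezoidal rule: (h/2)[f(x₀) + 2f(x₁) + 2f(x₂) + ... + f(xₙ)]

x_0 = 1.2500, f(x_0) = 0.948985, coefficient = 1
x_1 = 1.4167, f(x_1) = 0.988146, coefficient = 2
x_2 = 1.5833, f(x_2) = 0.999921, coefficient = 2
x_3 = 1.7500, f(x_3) = 0.983986, coefficient = 2
x_4 = 1.9167, f(x_4) = 0.940781, coefficient = 2
x_5 = 2.0833, f(x_5) = 0.871503, coefficient = 2
x_6 = 2.2500, f(x_6) = 0.778073, coefficient = 1

I ≈ (0.166667/2) × 11.295731 = 0.941311
Exact value: 0.943496
Error: 0.002185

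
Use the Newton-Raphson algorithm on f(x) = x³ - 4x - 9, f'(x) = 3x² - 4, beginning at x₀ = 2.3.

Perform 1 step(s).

f(x) = x³ - 4x - 9
f'(x) = 3x² - 4
x₀ = 2.3

Newton-Raphson formula: x_{n+1} = x_n - f(x_n)/f'(x_n)

Iteration 1:
  f(2.300000) = -6.033000
  f'(2.300000) = 11.870000
  x_1 = 2.300000 - (-6.033000)/11.870000 = 2.808256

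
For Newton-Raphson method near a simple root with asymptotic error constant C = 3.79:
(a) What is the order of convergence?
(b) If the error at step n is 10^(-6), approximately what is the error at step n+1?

(a) Newton-Raphson has quadratic (order 2) convergence near simple roots.
    This means |e_{n+1}| ≈ C|e_n|².

(b) With |e_n| = 10^(-6) and C = 3.79:
    |e_{n+1}| ≈ 3.79 × (10^(-6))² = 3.79 × 10^(-12)

(a) 2 (quadratic); (b) |e_{n+1}| ≈ 3.790e-12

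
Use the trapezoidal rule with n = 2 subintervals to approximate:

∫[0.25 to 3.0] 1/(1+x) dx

f(x) = 1/(1+x)
a = 0.25, b = 3.0, n = 2
h = (b - a)/n = 1.375000

Trapezoidal rule: (h/2)[f(x₀) + 2f(x₁) + 2f(x₂) + ... + f(xₙ)]

x_0 = 0.2500, f(x_0) = 0.800000, coefficient = 1
x_1 = 1.6250, f(x_1) = 0.380952, coefficient = 2
x_2 = 3.0000, f(x_2) = 0.250000, coefficient = 1

I ≈ (1.375000/2) × 1.811905 = 1.245685
Exact value: 1.163151
Error: 0.082534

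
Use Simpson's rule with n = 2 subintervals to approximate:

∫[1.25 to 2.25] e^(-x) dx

f(x) = e^(-x)
a = 1.25, b = 2.25, n = 2
h = (b - a)/n = 0.500000

Simpson's rule: (h/3)[f(x₀) + 4f(x₁) + 2f(x₂) + ... + f(xₙ)]

x_0 = 1.2500, f(x_0) = 0.286505, coefficient = 1
x_1 = 1.7500, f(x_1) = 0.173774, coefficient = 4
x_2 = 2.2500, f(x_2) = 0.105399, coefficient = 1

I ≈ (0.500000/3) × 1.087000 = 0.181167
Exact value: 0.181106
Error: 0.000061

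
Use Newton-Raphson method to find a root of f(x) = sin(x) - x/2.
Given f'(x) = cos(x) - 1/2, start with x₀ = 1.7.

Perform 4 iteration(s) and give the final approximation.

f(x) = sin(x) - x/2
f'(x) = cos(x) - 1/2
x₀ = 1.7

Newton-Raphson formula: x_{n+1} = x_n - f(x_n)/f'(x_n)

Iteration 1:
  f(1.700000) = 0.141665
  f'(1.700000) = -0.628844
  x_1 = 1.700000 - 0.141665/(-0.628844) = 1.925278
Iteration 2:
  f(1.925278) = -0.024812
  f'(1.925278) = -0.847104
  x_2 = 1.925278 - (-0.024812)/(-0.847104) = 1.895987
Iteration 3:
  f(1.895987) = -0.000404
  f'(1.895987) = -0.819490
  x_3 = 1.895987 - (-0.000404)/(-0.819490) = 1.895494
Iteration 4:
  f(1.895494) = 0.000000
  f'(1.895494) = -0.819023
  x_4 = 1.895494 - 0.000000/(-0.819023) = 1.895494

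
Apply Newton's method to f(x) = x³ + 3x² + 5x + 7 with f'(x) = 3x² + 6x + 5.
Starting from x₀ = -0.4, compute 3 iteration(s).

f(x) = x³ + 3x² + 5x + 7
f'(x) = 3x² + 6x + 5
x₀ = -0.4

Newton-Raphson formula: x_{n+1} = x_n - f(x_n)/f'(x_n)

Iteration 1:
  f(-0.400000) = 5.416000
  f'(-0.400000) = 3.080000
  x_1 = -0.400000 - 5.416000/3.080000 = -2.158442
Iteration 2:
  f(-2.158442) = 0.128504
  f'(-2.158442) = 6.025961
  x_2 = -2.158442 - 0.128504/6.025961 = -2.179767
Iteration 3:
  f(-2.179767) = -0.001590
  f'(-2.179767) = 6.175547
  x_3 = -2.179767 - (-0.001590)/6.175547 = -2.179509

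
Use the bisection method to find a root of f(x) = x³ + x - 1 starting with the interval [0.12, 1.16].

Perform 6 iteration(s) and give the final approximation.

f(x) = x³ + x - 1
Initial interval: [0.12, 1.16]

Iteration 1:
  c_1 = (0.120000 + 1.160000)/2 = 0.640000
  f(c_1) = f(0.640000) = -0.097856
  f(a) × f(c) ≥ 0, new interval: [0.640000, 1.160000]
Iteration 2:
  c_2 = (0.640000 + 1.160000)/2 = 0.900000
  f(c_2) = f(0.900000) = 0.629000
  f(a) × f(c) < 0, new interval: [0.640000, 0.900000]
Iteration 3:
  c_3 = (0.640000 + 0.900000)/2 = 0.770000
  f(c_3) = f(0.770000) = 0.226533
  f(a) × f(c) < 0, new interval: [0.640000, 0.770000]
Iteration 4:
  c_4 = (0.640000 + 0.770000)/2 = 0.705000
  f(c_4) = f(0.705000) = 0.055403
  f(a) × f(c) < 0, new interval: [0.640000, 0.705000]
Iteration 5:
  c_5 = (0.640000 + 0.705000)/2 = 0.672500
  f(c_5) = f(0.672500) = -0.023358
  f(a) × f(c) ≥ 0, new interval: [0.672500, 0.705000]
Iteration 6:
  c_6 = (0.672500 + 0.705000)/2 = 0.688750
  f(c_6) = f(0.688750) = 0.015477
  f(a) × f(c) < 0, new interval: [0.672500, 0.688750]

After 6 iteration(s), the approximation is c_6 = 0.688750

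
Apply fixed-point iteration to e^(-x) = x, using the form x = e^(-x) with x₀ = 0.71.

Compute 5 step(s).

Equation: e^(-x) = x
Fixed-point form: x = e^(-x)
x₀ = 0.71

x_1 = g(0.710000) = 0.491644
x_2 = g(0.491644) = 0.611620
x_3 = g(0.611620) = 0.542471
x_4 = g(0.542471) = 0.581310
x_5 = g(0.581310) = 0.559165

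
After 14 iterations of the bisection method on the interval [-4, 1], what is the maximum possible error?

Bisection error bound: |error| ≤ (b-a)/2^n
|error| ≤ (1 - (-4))/2^14 = 5/2^14
|error| ≤ 0.0003051758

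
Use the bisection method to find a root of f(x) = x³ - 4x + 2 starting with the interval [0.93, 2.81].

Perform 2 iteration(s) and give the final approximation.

f(x) = x³ - 4x + 2
Initial interval: [0.93, 2.81]

Iteration 1:
  c_1 = (0.930000 + 2.810000)/2 = 1.870000
  f(c_1) = f(1.870000) = 1.059203
  f(a) × f(c) < 0, new interval: [0.930000, 1.870000]
Iteration 2:
  c_2 = (0.930000 + 1.870000)/2 = 1.400000
  f(c_2) = f(1.400000) = -0.856000
  f(a) × f(c) ≥ 0, new interval: [1.400000, 1.870000]

After 2 iteration(s), the approximation is c_2 = 1.400000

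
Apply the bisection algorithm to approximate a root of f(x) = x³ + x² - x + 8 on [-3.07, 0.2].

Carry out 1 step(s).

f(x) = x³ + x² - x + 8
Initial interval: [-3.07, 0.2]

Iteration 1:
  c_1 = (-3.070000 + 0.200000)/2 = -1.435000
  f(c_1) = f(-1.435000) = 8.539237
  f(a) × f(c) < 0, new interval: [-3.070000, -1.435000]

After 1 iteration(s), the approximation is c_1 = -1.435000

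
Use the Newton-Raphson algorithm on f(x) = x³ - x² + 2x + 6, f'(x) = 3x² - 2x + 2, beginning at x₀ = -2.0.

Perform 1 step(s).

f(x) = x³ - x² + 2x + 6
f'(x) = 3x² - 2x + 2
x₀ = -2.0

Newton-Raphson formula: x_{n+1} = x_n - f(x_n)/f'(x_n)

Iteration 1:
  f(-2.000000) = -10.000000
  f'(-2.000000) = 18.000000
  x_1 = -2.000000 - (-10.000000)/18.000000 = -1.444444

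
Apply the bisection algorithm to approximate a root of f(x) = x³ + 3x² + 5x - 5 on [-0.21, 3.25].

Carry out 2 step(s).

f(x) = x³ + 3x² + 5x - 5
Initial interval: [-0.21, 3.25]

Iteration 1:
  c_1 = (-0.210000 + 3.250000)/2 = 1.520000
  f(c_1) = f(1.520000) = 13.043008
  f(a) × f(c) < 0, new interval: [-0.210000, 1.520000]
Iteration 2:
  c_2 = (-0.210000 + 1.520000)/2 = 0.655000
  f(c_2) = f(0.655000) = -0.156914
  f(a) × f(c) ≥ 0, new interval: [0.655000, 1.520000]

After 2 iteration(s), the approximation is c_2 = 0.655000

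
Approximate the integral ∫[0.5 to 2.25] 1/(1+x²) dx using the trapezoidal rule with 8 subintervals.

f(x) = 1/(1+x²)
a = 0.5, b = 2.25, n = 8
h = (b - a)/n = 0.218750

Trapezoidal rule: (h/2)[f(x₀) + 2f(x₁) + 2f(x₂) + ... + f(xₙ)]

x_0 = 0.5000, f(x_0) = 0.800000, coefficient = 1
x_1 = 0.7188, f(x_1) = 0.659369, coefficient = 2
x_2 = 0.9375, f(x_2) = 0.532225, coefficient = 2
x_3 = 1.1562, f(x_3) = 0.427915, coefficient = 2
x_4 = 1.3750, f(x_4) = 0.345946, coefficient = 2
x_5 = 1.5938, f(x_5) = 0.282483, coefficient = 2
x_6 = 1.8125, f(x_6) = 0.233364, coefficient = 2
x_7 = 2.0312, f(x_7) = 0.195085, coefficient = 2
x_8 = 2.2500, f(x_8) = 0.164948, coefficient = 1

I ≈ (0.218750/2) × 6.317719 = 0.691001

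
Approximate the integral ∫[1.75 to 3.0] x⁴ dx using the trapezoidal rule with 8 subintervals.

f(x) = x⁴
a = 1.75, b = 3.0, n = 8
h = (b - a)/n = 0.156250

Trapezoidal rule: (h/2)[f(x₀) + 2f(x₁) + 2f(x₂) + ... + f(xₙ)]

x_0 = 1.7500, f(x_0) = 9.378906, coefficient = 1
x_1 = 1.9062, f(x_1) = 13.204423, coefficient = 2
x_2 = 2.0625, f(x_2) = 18.095718, coefficient = 2
x_3 = 2.2188, f(x_3) = 24.234468, coefficient = 2
x_4 = 2.3750, f(x_4) = 31.816650, coefficient = 2
x_5 = 2.5312, f(x_5) = 41.052552, coefficient = 2
x_6 = 2.6875, f(x_6) = 52.166763, coefficient = 2
x_7 = 2.8438, f(x_7) = 65.398179, coefficient = 2
x_8 = 3.0000, f(x_8) = 81.000000, coefficient = 1

I ≈ (0.156250/2) × 582.316414 = 45.493470
Exact value: 45.317383
Error: 0.176087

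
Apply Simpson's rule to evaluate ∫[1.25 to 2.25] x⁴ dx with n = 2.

f(x) = x⁴
a = 1.25, b = 2.25, n = 2
h = (b - a)/n = 0.500000

Simpson's rule: (h/3)[f(x₀) + 4f(x₁) + 2f(x₂) + ... + f(xₙ)]

x_0 = 1.2500, f(x_0) = 2.441406, coefficient = 1
x_1 = 1.7500, f(x_1) = 9.378906, coefficient = 4
x_2 = 2.2500, f(x_2) = 25.628906, coefficient = 1

I ≈ (0.500000/3) × 65.585938 = 10.930990
Exact value: 10.922656
Error: 0.008333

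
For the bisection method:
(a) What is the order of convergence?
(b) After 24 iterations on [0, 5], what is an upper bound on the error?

(a) Bisection has linear (order 1) convergence; the error is halved each step.

(b) Error bound = (b-a)/2^n = (5 - 0)/2^{24}
    = 5/2^{24}

(a) 1 (linear); (b) error ≤ 2.98e-07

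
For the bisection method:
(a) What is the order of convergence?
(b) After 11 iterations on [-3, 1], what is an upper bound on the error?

(a) Bisection has linear (order 1) convergence; the error is halved each step.

(b) Error bound = (b-a)/2^n = (1 - (-3))/2^{11}
    = 4/2^{11}

(a) 1 (linear); (b) error ≤ 1.95e-03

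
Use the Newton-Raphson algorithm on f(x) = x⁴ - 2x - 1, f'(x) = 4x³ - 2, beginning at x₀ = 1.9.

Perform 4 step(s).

f(x) = x⁴ - 2x - 1
f'(x) = 4x³ - 2
x₀ = 1.9

Newton-Raphson formula: x_{n+1} = x_n - f(x_n)/f'(x_n)

Iteration 1:
  f(1.900000) = 8.232100
  f'(1.900000) = 25.436000
  x_1 = 1.900000 - 8.232100/25.436000 = 1.576360
Iteration 2:
  f(1.576360) = 2.022066
  f'(1.576360) = 13.668465
  x_2 = 1.576360 - 2.022066/13.668465 = 1.428424
Iteration 3:
  f(1.428424) = 0.306361
  f'(1.428424) = 9.658190
  x_3 = 1.428424 - 0.306361/9.658190 = 1.396703
Iteration 4:
  f(1.396703) = 0.012137
  f'(1.396703) = 8.898645
  x_4 = 1.396703 - 0.012137/8.898645 = 1.395339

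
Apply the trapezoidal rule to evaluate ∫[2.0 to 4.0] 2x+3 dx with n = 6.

f(x) = 2x+3
a = 2.0, b = 4.0, n = 6
h = (b - a)/n = 0.333333

Trapezoidal rule: (h/2)[f(x₀) + 2f(x₁) + 2f(x₂) + ... + f(xₙ)]

x_0 = 2.0000, f(x_0) = 7.000000, coefficient = 1
x_1 = 2.3333, f(x_1) = 7.666667, coefficient = 2
x_2 = 2.6667, f(x_2) = 8.333333, coefficient = 2
x_3 = 3.0000, f(x_3) = 9.000000, coefficient = 2
x_4 = 3.3333, f(x_4) = 9.666667, coefficient = 2
x_5 = 3.6667, f(x_5) = 10.333333, coefficient = 2
x_6 = 4.0000, f(x_6) = 11.000000, coefficient = 1

I ≈ (0.333333/2) × 108.000000 = 18.000000
Exact value: 18.000000
Error: 0.000000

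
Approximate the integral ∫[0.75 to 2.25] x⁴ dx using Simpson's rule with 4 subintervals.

f(x) = x⁴
a = 0.75, b = 2.25, n = 4
h = (b - a)/n = 0.375000

Simpson's rule: (h/3)[f(x₀) + 4f(x₁) + 2f(x₂) + ... + f(xₙ)]

x_0 = 0.7500, f(x_0) = 0.316406, coefficient = 1
x_1 = 1.1250, f(x_1) = 1.601807, coefficient = 4
x_2 = 1.5000, f(x_2) = 5.062500, coefficient = 2
x_3 = 1.8750, f(x_3) = 12.359619, coefficient = 4
x_4 = 2.2500, f(x_4) = 25.628906, coefficient = 1

I ≈ (0.375000/3) × 91.916016 = 11.489502
Exact value: 11.485547
Error: 0.003955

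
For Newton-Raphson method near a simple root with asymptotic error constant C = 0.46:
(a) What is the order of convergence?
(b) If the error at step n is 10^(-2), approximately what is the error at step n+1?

(a) Newton-Raphson has quadratic (order 2) convergence near simple roots.
    This means |e_{n+1}| ≈ C|e_n|².

(b) With |e_n| = 10^(-2) and C = 0.46:
    |e_{n+1}| ≈ 0.46 × (10^(-2))² = 0.46 × 10^(-4)

(a) 2 (quadratic); (b) |e_{n+1}| ≈ 4.600e-05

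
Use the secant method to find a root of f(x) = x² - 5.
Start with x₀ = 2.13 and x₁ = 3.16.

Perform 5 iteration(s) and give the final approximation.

f(x) = x² - 5
x₀ = 2.13, x₁ = 3.16

Secant formula: x_{n+1} = x_n - f(x_n)(x_n - x_{n-1})/(f(x_n) - f(x_{n-1}))

Iteration 1:
  f(2.130000) = -0.463100
  f(3.160000) = 4.985600
  x_2 = 3.160000 - 4.985600×(3.160000 - 2.130000)/(4.985600 - (-0.463100))
       = 2.217543
Iteration 2:
  f(3.160000) = 4.985600
  f(2.217543) = -0.082505
  x_3 = 2.217543 - (-0.082505)×(2.217543 - 3.160000)/(-0.082505 - 4.985600)
       = 2.232885
Iteration 3:
  f(2.217543) = -0.082505
  f(2.232885) = -0.014224
  x_4 = 2.232885 - (-0.014224)×(2.232885 - 2.217543)/(-0.014224 - (-0.082505))
       = 2.236081
Iteration 4:
  f(2.232885) = -0.014224
  f(2.236081) = 0.000059
  x_5 = 2.236081 - 0.000059×(2.236081 - 2.232885)/(0.000059 - (-0.014224))
       = 2.236068
Iteration 5:
  f(2.236081) = 0.000059
  f(2.236068) = 0.000000
  x_6 = 2.236068 - 0.000000×(2.236068 - 2.236081)/(0.000000 - 0.000059)
       = 2.236068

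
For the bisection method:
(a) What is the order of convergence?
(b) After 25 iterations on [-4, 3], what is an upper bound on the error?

(a) Bisection has linear (order 1) convergence; the error is halved each step.

(b) Error bound = (b-a)/2^n = (3 - (-4))/2^{25}
    = 7/2^{25}

(a) 1 (linear); (b) error ≤ 2.09e-07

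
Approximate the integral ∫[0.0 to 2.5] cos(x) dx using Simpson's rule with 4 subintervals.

f(x) = cos(x)
a = 0.0, b = 2.5, n = 4
h = (b - a)/n = 0.625000

Simpson's rule: (h/3)[f(x₀) + 4f(x₁) + 2f(x₂) + ... + f(xₙ)]

x_0 = 0.0000, f(x_0) = 1.000000, coefficient = 1
x_1 = 0.6250, f(x_1) = 0.810963, coefficient = 4
x_2 = 1.2500, f(x_2) = 0.315322, coefficient = 2
x_3 = 1.8750, f(x_3) = -0.299534, coefficient = 4
x_4 = 2.5000, f(x_4) = -0.801144, coefficient = 1

I ≈ (0.625000/3) × 2.875220 = 0.599004
Exact value: 0.598472
Error: 0.000532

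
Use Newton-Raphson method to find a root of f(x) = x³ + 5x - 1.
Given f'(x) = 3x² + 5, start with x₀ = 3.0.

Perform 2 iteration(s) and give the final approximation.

f(x) = x³ + 5x - 1
f'(x) = 3x² + 5
x₀ = 3.0

Newton-Raphson formula: x_{n+1} = x_n - f(x_n)/f'(x_n)

Iteration 1:
  f(3.000000) = 41.000000
  f'(3.000000) = 32.000000
  x_1 = 3.000000 - 41.000000/32.000000 = 1.718750
Iteration 2:
  f(1.718750) = 12.671112
  f'(1.718750) = 13.862305
  x_2 = 1.718750 - 12.671112/13.862305 = 0.804680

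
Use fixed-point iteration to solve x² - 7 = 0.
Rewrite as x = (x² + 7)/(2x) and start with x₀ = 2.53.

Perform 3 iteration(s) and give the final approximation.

Equation: x² - 7 = 0
Fixed-point form: x = (x² + 7)/(2x)
x₀ = 2.53

x_1 = g(2.530000) = 2.648399
x_2 = g(2.648399) = 2.645753
x_3 = g(2.645753) = 2.645751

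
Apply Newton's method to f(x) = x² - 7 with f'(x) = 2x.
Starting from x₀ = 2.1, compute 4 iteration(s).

f(x) = x² - 7
f'(x) = 2x
x₀ = 2.1

Newton-Raphson formula: x_{n+1} = x_n - f(x_n)/f'(x_n)

Iteration 1:
  f(2.100000) = -2.590000
  f'(2.100000) = 4.200000
  x_1 = 2.100000 - (-2.590000)/4.200000 = 2.716667
Iteration 2:
  f(2.716667) = 0.380278
  f'(2.716667) = 5.433333
  x_2 = 2.716667 - 0.380278/5.433333 = 2.646677
Iteration 3:
  f(2.646677) = 0.004899
  f'(2.646677) = 5.293354
  x_3 = 2.646677 - 0.004899/5.293354 = 2.645751
Iteration 4:
  f(2.645751) = 0.000001
  f'(2.645751) = 5.291503
  x_4 = 2.645751 - 0.000001/5.291503 = 2.645751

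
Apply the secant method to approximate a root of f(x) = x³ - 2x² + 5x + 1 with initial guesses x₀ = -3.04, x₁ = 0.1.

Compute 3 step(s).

f(x) = x³ - 2x² + 5x + 1
x₀ = -3.04, x₁ = 0.1

Secant formula: x_{n+1} = x_n - f(x_n)(x_n - x_{n-1})/(f(x_n) - f(x_{n-1}))

Iteration 1:
  f(-3.040000) = -60.777664
  f(0.100000) = 1.481000
  x_2 = 0.100000 - 1.481000×(0.100000 - (-3.040000))/(1.481000 - (-60.777664))
       = 0.025306
Iteration 2:
  f(0.100000) = 1.481000
  f(0.025306) = 1.125266
  x_3 = 0.025306 - 1.125266×(0.025306 - 0.100000)/(1.125266 - 1.481000)
       = -0.210967
Iteration 3:
  f(0.025306) = 1.125266
  f(-0.210967) = -0.153240
  x_4 = -0.210967 - (-0.153240)×(-0.210967 - 0.025306)/(-0.153240 - 1.125266)
       = -0.182648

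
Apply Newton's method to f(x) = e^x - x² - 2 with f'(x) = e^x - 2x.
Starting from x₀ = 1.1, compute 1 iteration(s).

f(x) = e^x - x² - 2
f'(x) = e^x - 2x
x₀ = 1.1

Newton-Raphson formula: x_{n+1} = x_n - f(x_n)/f'(x_n)

Iteration 1:
  f(1.100000) = -0.205834
  f'(1.100000) = 0.804166
  x_1 = 1.100000 - (-0.205834)/0.804166 = 1.355960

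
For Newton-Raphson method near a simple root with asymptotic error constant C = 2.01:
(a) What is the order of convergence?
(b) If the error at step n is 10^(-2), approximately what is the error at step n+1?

(a) Newton-Raphson has quadratic (order 2) convergence near simple roots.
    This means |e_{n+1}| ≈ C|e_n|².

(b) With |e_n| = 10^(-2) and C = 2.01:
    |e_{n+1}| ≈ 2.01 × (10^(-2))² = 2.01 × 10^(-4)

(a) 2 (quadratic); (b) |e_{n+1}| ≈ 2.010e-04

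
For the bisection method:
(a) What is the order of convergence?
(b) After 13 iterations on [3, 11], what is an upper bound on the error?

(a) Bisection has linear (order 1) convergence; the error is halved each step.

(b) Error bound = (b-a)/2^n = (11 - 3)/2^{13}
    = 8/2^{13}

(a) 1 (linear); (b) error ≤ 9.77e-04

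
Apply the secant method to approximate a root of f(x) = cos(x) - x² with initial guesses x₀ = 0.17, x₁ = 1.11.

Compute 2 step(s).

f(x) = cos(x) - x²
x₀ = 0.17, x₁ = 1.11

Secant formula: x_{n+1} = x_n - f(x_n)(x_n - x_{n-1})/(f(x_n) - f(x_{n-1}))

Iteration 1:
  f(0.170000) = 0.956685
  f(1.110000) = -0.787438
  x_2 = 1.110000 - (-0.787438)×(1.110000 - 0.170000)/(-0.787438 - 0.956685)
       = 0.685608
Iteration 2:
  f(1.110000) = -0.787438
  f(0.685608) = 0.303976
  x_3 = 0.685608 - 0.303976×(0.685608 - 1.110000)/(0.303976 - (-0.787438))
       = 0.803808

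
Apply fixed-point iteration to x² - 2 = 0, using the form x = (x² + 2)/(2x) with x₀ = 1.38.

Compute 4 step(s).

Equation: x² - 2 = 0
Fixed-point form: x = (x² + 2)/(2x)
x₀ = 1.38

x_1 = g(1.380000) = 1.414638
x_2 = g(1.414638) = 1.414214
x_3 = g(1.414214) = 1.414214
x_4 = g(1.414214) = 1.414214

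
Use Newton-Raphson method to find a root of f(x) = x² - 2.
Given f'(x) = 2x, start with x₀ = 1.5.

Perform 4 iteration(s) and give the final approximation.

f(x) = x² - 2
f'(x) = 2x
x₀ = 1.5

Newton-Raphson formula: x_{n+1} = x_n - f(x_n)/f'(x_n)

Iteration 1:
  f(1.500000) = 0.250000
  f'(1.500000) = 3.000000
  x_1 = 1.500000 - 0.250000/3.000000 = 1.416667
Iteration 2:
  f(1.416667) = 0.006944
  f'(1.416667) = 2.833333
  x_2 = 1.416667 - 0.006944/2.833333 = 1.414216
Iteration 3:
  f(1.414216) = 0.000006
  f'(1.414216) = 2.828431
  x_3 = 1.414216 - 0.000006/2.828431 = 1.414214
Iteration 4:
  f(1.414214) = 0.000000
  f'(1.414214) = 2.828427
  x_4 = 1.414214 - 0.000000/2.828427 = 1.414214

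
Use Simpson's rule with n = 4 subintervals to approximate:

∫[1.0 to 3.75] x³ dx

f(x) = x³
a = 1.0, b = 3.75, n = 4
h = (b - a)/n = 0.687500

Simpson's rule: (h/3)[f(x₀) + 4f(x₁) + 2f(x₂) + ... + f(xₙ)]

x_0 = 1.0000, f(x_0) = 1.000000, coefficient = 1
x_1 = 1.6875, f(x_1) = 4.805420, coefficient = 4
x_2 = 2.3750, f(x_2) = 13.396484, coefficient = 2
x_3 = 3.0625, f(x_3) = 28.722900, coefficient = 4
x_4 = 3.7500, f(x_4) = 52.734375, coefficient = 1

I ≈ (0.687500/3) × 214.640625 = 49.188477
Exact value: 49.188477
Error: 0.000000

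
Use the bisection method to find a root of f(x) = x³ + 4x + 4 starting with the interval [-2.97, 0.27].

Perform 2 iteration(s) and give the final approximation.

f(x) = x³ + 4x + 4
Initial interval: [-2.97, 0.27]

Iteration 1:
  c_1 = (-2.970000 + 0.270000)/2 = -1.350000
  f(c_1) = f(-1.350000) = -3.860375
  f(a) × f(c) ≥ 0, new interval: [-1.350000, 0.270000]
Iteration 2:
  c_2 = (-1.350000 + 0.270000)/2 = -0.540000
  f(c_2) = f(-0.540000) = 1.682536
  f(a) × f(c) < 0, new interval: [-1.350000, -0.540000]

After 2 iteration(s), the approximation is c_2 = -0.540000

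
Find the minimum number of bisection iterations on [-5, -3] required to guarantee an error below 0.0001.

We need (b-a)/2^n ≤ 0.0001
(-3 - (-5))/2^n ≤ 0.0001
2/2^n ≤ 0.0001
2^n ≥ 20000
n ≥ log₂(20000) = 14.29
n ≥ 15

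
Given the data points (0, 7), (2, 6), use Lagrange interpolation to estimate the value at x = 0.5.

Lagrange interpolation formula:
P(x) = Σ yᵢ × Lᵢ(x)
where Lᵢ(x) = Π_{j≠i} (x - xⱼ)/(xᵢ - xⱼ)

L_0(0.5) = (0.5 - 2)/(0 - 2) = 0.750000
L_1(0.5) = (0.5 - 0)/(2 - 0) = 0.250000

P(0.5) = 7×L_0(0.5) + 6×L_1(0.5)
P(0.5) = 6.750000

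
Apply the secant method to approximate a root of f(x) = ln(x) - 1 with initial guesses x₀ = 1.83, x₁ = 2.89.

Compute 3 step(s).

f(x) = ln(x) - 1
x₀ = 1.83, x₁ = 2.89

Secant formula: x_{n+1} = x_n - f(x_n)(x_n - x_{n-1})/(f(x_n) - f(x_{n-1}))

Iteration 1:
  f(1.830000) = -0.395684
  f(2.890000) = 0.061257
  x_2 = 2.890000 - 0.061257×(2.890000 - 1.830000)/(0.061257 - (-0.395684))
       = 2.747899
Iteration 2:
  f(2.890000) = 0.061257
  f(2.747899) = 0.010836
  x_3 = 2.747899 - 0.010836×(2.747899 - 2.890000)/(0.010836 - 0.061257)
       = 2.717358
Iteration 3:
  f(2.747899) = 0.010836
  f(2.717358) = -0.000340
  x_4 = 2.717358 - (-0.000340)×(2.717358 - 2.747899)/(-0.000340 - 0.010836)
       = 2.718287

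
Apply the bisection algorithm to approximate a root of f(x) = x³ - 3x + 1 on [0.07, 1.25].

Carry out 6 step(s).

f(x) = x³ - 3x + 1
Initial interval: [0.07, 1.25]

Iteration 1:
  c_1 = (0.070000 + 1.250000)/2 = 0.660000
  f(c_1) = f(0.660000) = -0.692504
  f(a) × f(c) < 0, new interval: [0.070000, 0.660000]
Iteration 2:
  c_2 = (0.070000 + 0.660000)/2 = 0.365000
  f(c_2) = f(0.365000) = -0.046373
  f(a) × f(c) < 0, new interval: [0.070000, 0.365000]
Iteration 3:
  c_3 = (0.070000 + 0.365000)/2 = 0.217500
  f(c_3) = f(0.217500) = 0.357789
  f(a) × f(c) ≥ 0, new interval: [0.217500, 0.365000]
Iteration 4:
  c_4 = (0.217500 + 0.365000)/2 = 0.291250
  f(c_4) = f(0.291250) = 0.150956
  f(a) × f(c) ≥ 0, new interval: [0.291250, 0.365000]
Iteration 5:
  c_5 = (0.291250 + 0.365000)/2 = 0.328125
  f(c_5) = f(0.328125) = 0.050953
  f(a) × f(c) ≥ 0, new interval: [0.328125, 0.365000]
Iteration 6:
  c_6 = (0.328125 + 0.365000)/2 = 0.346562
  f(c_6) = f(0.346562) = 0.001937
  f(a) × f(c) ≥ 0, new interval: [0.346562, 0.365000]

After 6 iteration(s), the approximation is c_6 = 0.346562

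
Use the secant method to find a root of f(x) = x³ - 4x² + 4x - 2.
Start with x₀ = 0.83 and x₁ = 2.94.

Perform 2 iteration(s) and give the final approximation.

f(x) = x³ - 4x² + 4x - 2
x₀ = 0.83, x₁ = 2.94

Secant formula: x_{n+1} = x_n - f(x_n)(x_n - x_{n-1})/(f(x_n) - f(x_{n-1}))

Iteration 1:
  f(0.830000) = -0.863813
  f(2.940000) = 0.597784
  x_2 = 2.940000 - 0.597784×(2.940000 - 0.830000)/(0.597784 - (-0.863813))
       = 2.077023
Iteration 2:
  f(2.940000) = 0.597784
  f(2.077023) = -1.987678
  x_3 = 2.077023 - (-1.987678)×(2.077023 - 2.940000)/(-1.987678 - 0.597784)
       = 2.740471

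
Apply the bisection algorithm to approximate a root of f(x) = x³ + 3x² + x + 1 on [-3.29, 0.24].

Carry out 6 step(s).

f(x) = x³ + 3x² + x + 1
Initial interval: [-3.29, 0.24]

Iteration 1:
  c_1 = (-3.290000 + 0.240000)/2 = -1.525000
  f(c_1) = f(-1.525000) = 2.905297
  f(a) × f(c) < 0, new interval: [-3.290000, -1.525000]
Iteration 2:
  c_2 = (-3.290000 + (-1.525000))/2 = -2.407500
  f(c_2) = f(-2.407500) = 2.026663
  f(a) × f(c) < 0, new interval: [-3.290000, -2.407500]
Iteration 3:
  c_3 = (-3.290000 + (-2.407500))/2 = -2.848750
  f(c_3) = f(-2.848750) = -0.621299
  f(a) × f(c) ≥ 0, new interval: [-2.848750, -2.407500]
Iteration 4:
  c_4 = (-2.848750 + (-2.407500))/2 = -2.628125
  f(c_4) = f(-2.628125) = 0.940431
  f(a) × f(c) < 0, new interval: [-2.848750, -2.628125]
Iteration 5:
  c_5 = (-2.848750 + (-2.628125))/2 = -2.738437
  f(c_5) = f(-2.738437) = 0.223030
  f(a) × f(c) < 0, new interval: [-2.848750, -2.738437]
Iteration 6:
  c_6 = (-2.848750 + (-2.738437))/2 = -2.793594
  f(c_6) = f(-2.793594) = -0.182765
  f(a) × f(c) ≥ 0, new interval: [-2.793594, -2.738437]

After 6 iteration(s), the approximation is c_6 = -2.793594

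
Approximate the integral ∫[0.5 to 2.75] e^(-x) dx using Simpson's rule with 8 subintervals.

f(x) = e^(-x)
a = 0.5, b = 2.75, n = 8
h = (b - a)/n = 0.281250

Simpson's rule: (h/3)[f(x₀) + 4f(x₁) + 2f(x₂) + ... + f(xₙ)]

x_0 = 0.5000, f(x_0) = 0.606531, coefficient = 1
x_1 = 0.7812, f(x_1) = 0.457833, coefficient = 4
x_2 = 1.0625, f(x_2) = 0.345591, coefficient = 2
x_3 = 1.3438, f(x_3) = 0.260866, coefficient = 4
x_4 = 1.6250, f(x_4) = 0.196912, coefficient = 2
x_5 = 1.9062, f(x_5) = 0.148637, coefficient = 4
x_6 = 2.1875, f(x_6) = 0.112197, coefficient = 2
x_7 = 2.4688, f(x_7) = 0.084691, coefficient = 4
x_8 = 2.7500, f(x_8) = 0.063928, coefficient = 1

I ≈ (0.281250/3) × 5.787962 = 0.542621
Exact value: 0.542603
Error: 0.000019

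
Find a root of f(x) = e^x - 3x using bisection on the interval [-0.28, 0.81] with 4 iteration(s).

f(x) = e^x - 3x
Initial interval: [-0.28, 0.81]

Iteration 1:
  c_1 = (-0.280000 + 0.810000)/2 = 0.265000
  f(c_1) = f(0.265000) = 0.508431
  f(a) × f(c) ≥ 0, new interval: [0.265000, 0.810000]
Iteration 2:
  c_2 = (0.265000 + 0.810000)/2 = 0.537500
  f(c_2) = f(0.537500) = 0.099222
  f(a) × f(c) ≥ 0, new interval: [0.537500, 0.810000]
Iteration 3:
  c_3 = (0.537500 + 0.810000)/2 = 0.673750
  f(c_3) = f(0.673750) = -0.059671
  f(a) × f(c) < 0, new interval: [0.537500, 0.673750]
Iteration 4:
  c_4 = (0.537500 + 0.673750)/2 = 0.605625
  f(c_4) = f(0.605625) = 0.015522
  f(a) × f(c) ≥ 0, new interval: [0.605625, 0.673750]

After 4 iteration(s), the approximation is c_4 = 0.605625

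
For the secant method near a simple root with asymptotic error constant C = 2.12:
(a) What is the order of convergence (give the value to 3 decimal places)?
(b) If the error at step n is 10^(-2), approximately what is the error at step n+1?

(a) Secant method has superlinear convergence with order φ = (1+√5)/2 ≈ 1.618.
    This means |e_{n+1}| ≈ C|e_n|^1.618.

(b) With |e_n| = 10^(-2) and C = 2.12:
    |e_{n+1}| ≈ 2.12 × (10^(-2))^1.618 = 2.12 × 10^(-3.24)

(a) ≈ 1.618 (golden ratio); (b) |e_{n+1}| ≈ 1.231e-03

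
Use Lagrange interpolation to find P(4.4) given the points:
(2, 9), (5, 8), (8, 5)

Lagrange interpolation formula:
P(x) = Σ yᵢ × Lᵢ(x)
where Lᵢ(x) = Π_{j≠i} (x - xⱼ)/(xᵢ - xⱼ)

L_0(4.4) = (4.4 - 5)/(2 - 5) × (4.4 - 8)/(2 - 8) = 0.120000
L_1(4.4) = (4.4 - 2)/(5 - 2) × (4.4 - 8)/(5 - 8) = 0.960000
L_2(4.4) = (4.4 - 2)/(8 - 2) × (4.4 - 5)/(8 - 5) = -0.080000

P(4.4) = 9×L_0(4.4) + 8×L_1(4.4) + 5×L_2(4.4)
P(4.4) = 8.360000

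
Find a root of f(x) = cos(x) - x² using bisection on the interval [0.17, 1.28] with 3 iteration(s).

f(x) = cos(x) - x²
Initial interval: [0.17, 1.28]

Iteration 1:
  c_1 = (0.170000 + 1.280000)/2 = 0.725000
  f(c_1) = f(0.725000) = 0.222874
  f(a) × f(c) ≥ 0, new interval: [0.725000, 1.280000]
Iteration 2:
  c_2 = (0.725000 + 1.280000)/2 = 1.002500
  f(c_2) = f(1.002500) = -0.466809
  f(a) × f(c) < 0, new interval: [0.725000, 1.002500]
Iteration 3:
  c_3 = (0.725000 + 1.002500)/2 = 0.863750
  f(c_3) = f(0.863750) = -0.096473
  f(a) × f(c) < 0, new interval: [0.725000, 0.863750]

After 3 iteration(s), the approximation is c_3 = 0.863750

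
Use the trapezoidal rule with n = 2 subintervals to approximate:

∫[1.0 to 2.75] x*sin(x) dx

f(x) = x*sin(x)
a = 1.0, b = 2.75, n = 2
h = (b - a)/n = 0.875000

Trapezoidal rule: (h/2)[f(x₀) + 2f(x₁) + 2f(x₂) + ... + f(xₙ)]

x_0 = 1.0000, f(x_0) = 0.841471, coefficient = 1
x_1 = 1.8750, f(x_1) = 1.788911, coefficient = 2
x_2 = 2.7500, f(x_2) = 1.049568, coefficient = 1

I ≈ (0.875000/2) × 5.468860 = 2.392626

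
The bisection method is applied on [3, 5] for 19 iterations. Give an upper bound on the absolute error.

Bisection error bound: |error| ≤ (b-a)/2^n
|error| ≤ (5 - 3)/2^19 = 2/2^19
|error| ≤ 0.0000038147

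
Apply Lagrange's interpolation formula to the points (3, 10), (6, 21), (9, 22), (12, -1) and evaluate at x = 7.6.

Lagrange interpolation formula:
P(x) = Σ yᵢ × Lᵢ(x)
where Lᵢ(x) = Π_{j≠i} (x - xⱼ)/(xᵢ - xⱼ)

L_0(7.6) = (7.6 - 6)/(3 - 6) × (7.6 - 9)/(3 - 9) × (7.6 - 12)/(3 - 12) = -0.060840
L_1(7.6) = (7.6 - 3)/(6 - 3) × (7.6 - 9)/(6 - 9) × (7.6 - 12)/(6 - 12) = 0.524741
L_2(7.6) = (7.6 - 3)/(9 - 3) × (7.6 - 6)/(9 - 6) × (7.6 - 12)/(9 - 12) = 0.599704
L_3(7.6) = (7.6 - 3)/(12 - 3) × (7.6 - 6)/(12 - 6) × (7.6 - 9)/(12 - 9) = -0.063605

P(7.6) = 10×L_0(7.6) + 21×L_1(7.6) + 22×L_2(7.6) + (-1)×L_3(7.6)
P(7.6) = 23.668247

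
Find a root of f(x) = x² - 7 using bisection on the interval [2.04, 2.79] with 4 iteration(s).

f(x) = x² - 7
Initial interval: [2.04, 2.79]

Iteration 1:
  c_1 = (2.040000 + 2.790000)/2 = 2.415000
  f(c_1) = f(2.415000) = -1.167775
  f(a) × f(c) ≥ 0, new interval: [2.415000, 2.790000]
Iteration 2:
  c_2 = (2.415000 + 2.790000)/2 = 2.602500
  f(c_2) = f(2.602500) = -0.226994
  f(a) × f(c) ≥ 0, new interval: [2.602500, 2.790000]
Iteration 3:
  c_3 = (2.602500 + 2.790000)/2 = 2.696250
  f(c_3) = f(2.696250) = 0.269764
  f(a) × f(c) < 0, new interval: [2.602500, 2.696250]
Iteration 4:
  c_4 = (2.602500 + 2.696250)/2 = 2.649375
  f(c_4) = f(2.649375) = 0.019188
  f(a) × f(c) < 0, new interval: [2.602500, 2.649375]

After 4 iteration(s), the approximation is c_4 = 2.649375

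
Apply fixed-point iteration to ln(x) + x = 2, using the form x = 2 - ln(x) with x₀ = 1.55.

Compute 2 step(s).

Equation: ln(x) + x = 2
Fixed-point form: x = 2 - ln(x)
x₀ = 1.55

x_1 = g(1.550000) = 1.561745
x_2 = g(1.561745) = 1.554196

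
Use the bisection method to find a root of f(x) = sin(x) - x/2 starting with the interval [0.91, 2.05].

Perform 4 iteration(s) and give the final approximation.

f(x) = sin(x) - x/2
Initial interval: [0.91, 2.05]

Iteration 1:
  c_1 = (0.910000 + 2.050000)/2 = 1.480000
  f(c_1) = f(1.480000) = 0.255881
  f(a) × f(c) ≥ 0, new interval: [1.480000, 2.050000]
Iteration 2:
  c_2 = (1.480000 + 2.050000)/2 = 1.765000
  f(c_2) = f(1.765000) = 0.098702
  f(a) × f(c) ≥ 0, new interval: [1.765000, 2.050000]
Iteration 3:
  c_3 = (1.765000 + 2.050000)/2 = 1.907500
  f(c_3) = f(1.907500) = -0.009901
  f(a) × f(c) < 0, new interval: [1.765000, 1.907500]
Iteration 4:
  c_4 = (1.765000 + 1.907500)/2 = 1.836250
  f(c_4) = f(1.836250) = 0.046849
  f(a) × f(c) ≥ 0, new interval: [1.836250, 1.907500]

After 4 iteration(s), the approximation is c_4 = 1.836250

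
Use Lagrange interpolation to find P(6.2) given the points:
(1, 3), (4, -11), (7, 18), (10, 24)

Lagrange interpolation formula:
P(x) = Σ yᵢ × Lᵢ(x)
where Lᵢ(x) = Π_{j≠i} (x - xⱼ)/(xᵢ - xⱼ)

L_0(6.2) = (6.2 - 4)/(1 - 4) × (6.2 - 7)/(1 - 7) × (6.2 - 10)/(1 - 10) = -0.041284
L_1(6.2) = (6.2 - 1)/(4 - 1) × (6.2 - 7)/(4 - 7) × (6.2 - 10)/(4 - 10) = 0.292741
L_2(6.2) = (6.2 - 1)/(7 - 1) × (6.2 - 4)/(7 - 4) × (6.2 - 10)/(7 - 10) = 0.805037
L_3(6.2) = (6.2 - 1)/(10 - 1) × (6.2 - 4)/(10 - 4) × (6.2 - 7)/(10 - 7) = -0.056494

P(6.2) = 3×L_0(6.2) + (-11)×L_1(6.2) + 18×L_2(6.2) + 24×L_3(6.2)
P(6.2) = 9.790815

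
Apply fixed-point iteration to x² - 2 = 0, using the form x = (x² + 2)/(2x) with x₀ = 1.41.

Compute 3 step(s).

Equation: x² - 2 = 0
Fixed-point form: x = (x² + 2)/(2x)
x₀ = 1.41

x_1 = g(1.410000) = 1.414220
x_2 = g(1.414220) = 1.414214
x_3 = g(1.414214) = 1.414214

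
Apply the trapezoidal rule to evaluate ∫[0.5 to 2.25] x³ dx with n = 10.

f(x) = x³
a = 0.5, b = 2.25, n = 10
h = (b - a)/n = 0.175000

Trapezoidal rule: (h/2)[f(x₀) + 2f(x₁) + 2f(x₂) + ... + f(xₙ)]

x_0 = 0.5000, f(x_0) = 0.125000, coefficient = 1
x_1 = 0.6750, f(x_1) = 0.307547, coefficient = 2
x_2 = 0.8500, f(x_2) = 0.614125, coefficient = 2
x_3 = 1.0250, f(x_3) = 1.076891, coefficient = 2
x_4 = 1.2000, f(x_4) = 1.728000, coefficient = 2
x_5 = 1.3750, f(x_5) = 2.599609, coefficient = 2
x_6 = 1.5500, f(x_6) = 3.723875, coefficient = 2
x_7 = 1.7250, f(x_7) = 5.132953, coefficient = 2
x_8 = 1.9000, f(x_8) = 6.859000, coefficient = 2
x_9 = 2.0750, f(x_9) = 8.934172, coefficient = 2
x_10 = 2.2500, f(x_10) = 11.390625, coefficient = 1

I ≈ (0.175000/2) × 73.467969 = 6.428447
Exact value: 6.391602
Error: 0.036846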